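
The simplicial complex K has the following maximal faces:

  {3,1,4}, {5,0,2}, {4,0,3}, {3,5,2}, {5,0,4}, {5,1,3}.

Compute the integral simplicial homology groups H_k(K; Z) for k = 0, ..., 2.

H_0 ≅ Z,  H_1 ≅ Z,  H_2 = 0.

Fix the vertex order 0 < 1 < 2 < 3 < 4 < 5 and write every simplex with vertices in increasing order. Then dim K = 2 and the simplices of K are:

  0-simplices (6): [0], [1], [2], [3], [4], [5]
  1-simplices (12): [0,2], [0,3], [0,4], [0,5], [1,3], [1,4], [1,5], [2,3], [2,5], [3,4], [3,5], [4,5]
  2-simplices (6): [0,2,5], [0,3,4], [0,4,5], [1,3,4], [1,3,5], [2,3,5]

giving chain groups C_0 ≅ Z^6, C_1 ≅ Z^12, C_2 ≅ Z^6.

∂_1: C_1 → C_0 is given by ∂[p,q] = [q] − [p]. For instance
  ∂[1,3] = [3] − [1].
This gives a 6×12 integer matrix of rank 5; reducing to Smith normal form yields diagonal entries (1,1,1,1,1).

The boundary map ∂_2: C_2 → C_1 acts by ∂[p,q,r] = [q,r] − [p,r] + [p,q]. For instance
  ∂[1,3,5] = [3,5] − [1,5] + [1,3],
  ∂[0,3,4] = [3,4] − [0,4] + [0,3].
This gives a 12×6 integer matrix of rank 6; reducing to Smith normal form yields diagonal entries (1,1,1,1,1,1).

Computing H_k = (kernel of ∂_k) / (image of ∂_{k+1}):

  H_0: rank C_0 − rank ∂_1 = 6 − 5 = 1, and the invariant factors of ∂_1 are all 1, so H_0 ≅ Z.
  H_1: rank ker ∂_1 − rank ∂_2 = (12 − 5) − 6 = 1, and the invariant factors of ∂_2 are all 1, so H_1 ≅ Z.
  H_2: rank ker ∂_2 − rank ∂_3 = (6 − 6) − 0 = 0, and there is no ∂_3, so H_2 ≅ 0.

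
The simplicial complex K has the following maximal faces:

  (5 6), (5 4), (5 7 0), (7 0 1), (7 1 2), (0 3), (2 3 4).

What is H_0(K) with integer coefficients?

H_0 ≅ Z.

We work with the vertex ordering 0 < 1 < 2 < 3 < 4 < 5 < 6 < 7. The simplices of K, each written with vertices in increasing order, are:

  0-simplices (8): [0], [1], [2], [3], [4], [5], [6], [7]
  1-simplices (13): [0,1], [0,3], [0,5], [0,7], [1,2], [1,7], [2,3], [2,4], [2,7], [3,4], [4,5], [5,6], [5,7]
  2-simplices (4): [0,1,7], [0,5,7], [1,2,7], [2,3,4]

Hence C_0 ≅ Z^8, C_1 ≅ Z^13, C_2 ≅ Z^4.

∂_1: C_1 → C_0 sends each edge [p,q] (with p < q) to q − p. For instance
  ∂[2,4] = [4] − [2].
The resulting 8×13 matrix has rank 7, and its Smith normal form has invariant factors (1,1,1,1,1,1,1).

The boundary map ∂_2: C_2 → C_1 maps a triangle to the signed sum of its edges. For instance
  ∂[0,1,7] = [1,7] − [0,7] + [0,1],
  ∂[0,5,7] = [5,7] − [0,7] + [0,5].
As a 13×4 matrix over Z this has rank 4, with invariant factors (1,1,1,1).

Reading off H_k = ker ∂_k / im ∂_{k+1}:

  H_0: rank C_0 − rank ∂_1 = 8 − 7 = 1, and the invariant factors of ∂_1 are all 1, so H_0 ≅ Z.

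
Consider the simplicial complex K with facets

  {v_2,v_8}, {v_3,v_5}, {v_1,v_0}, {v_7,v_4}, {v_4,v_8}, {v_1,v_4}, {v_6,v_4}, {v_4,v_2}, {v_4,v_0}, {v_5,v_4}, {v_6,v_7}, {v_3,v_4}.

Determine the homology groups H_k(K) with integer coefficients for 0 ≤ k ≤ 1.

H_0 = Z,  H_1 = Z^4.

Order the vertices as v_0 < v_1 < v_2 < v_3 < v_4 < v_5 < v_6 < v_7 < v_8. Listing each simplex with vertices in this order, K has dimension 1 with simplices:

  0-simplices (9): [v_0], [v_1], [v_2], [v_3], [v_4], [v_5], [v_6], [v_7], [v_8]
  1-simplices (12): [v_0,v_1], [v_0,v_4], [v_1,v_4], [v_2,v_4], [v_2,v_8], [v_3,v_4], [v_3,v_5], [v_4,v_5], [v_4,v_6], [v_4,v_7], [v_4,v_8], [v_6,v_7]

giving chain groups C_0 ≅ Z^9, C_1 ≅ Z^12.

∂_1: C_1 → C_0 maps an edge to its endpoints' difference, ∂[p,q] = q − p. For instance
  ∂[v_4,v_8] = [v_8] − [v_4].
This gives a 9×12 integer matrix of rank 8; reducing to Smith normal form yields diagonal entries (1,1,1,1,1,1,1,1).

From H_k ≅ ker(∂_k) / im(∂_{k+1}) we obtain:

  H_0: rank C_0 − rank ∂_1 = 9 − 8 = 1, and the invariant factors of ∂_1 are all 1, so H_0 ≅ Z.
  H_1: rank ker ∂_1 − rank ∂_2 = (12 − 8) − 0 = 4, and there is no ∂_2, so H_1 ≅ Z^4.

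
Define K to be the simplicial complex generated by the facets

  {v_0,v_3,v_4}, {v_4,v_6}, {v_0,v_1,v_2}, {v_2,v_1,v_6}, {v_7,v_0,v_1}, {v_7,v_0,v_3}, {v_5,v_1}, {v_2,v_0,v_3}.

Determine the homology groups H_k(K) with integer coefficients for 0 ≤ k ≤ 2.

Order the vertices as v_0 < v_1 < v_2 < v_3 < v_4 < v_5 < v_6 < v_7. Listing each simplex with vertices in this order, K has dimension 2 with simplices:

  0-simplices (8): [v_0], [v_1], [v_2], [v_3], [v_4], [v_5], [v_6], [v_7]
  1-simplices (14): [v_0,v_1], [v_0,v_2], [v_0,v_3], [v_0,v_4], [v_0,v_7], [v_1,v_2], [v_1,v_5], [v_1,v_6], [v_1,v_7], [v_2,v_3], [v_2,v_6], [v_3,v_4], [v_3,v_7], [v_4,v_6]
  2-simplices (6): [v_0,v_1,v_2], [v_0,v_1,v_7], [v_0,v_2,v_3], [v_0,v_3,v_4], [v_0,v_3,v_7], [v_1,v_2,v_6]

giving chain groups C_0 ≅ Z^8, C_1 ≅ Z^14, C_2 ≅ Z^6.

∂_1: C_1 → C_0 maps an edge to its endpoints' difference, ∂[p,q] = q − p.
This gives a 8×14 integer matrix of rank 7; reducing to Smith normal form yields diagonal entries (1,1,1,1,1,1,1).

∂_2: C_2 → C_1 acts by ∂[p,q,r] = [q,r] − [p,r] + [p,q]. For instance
  ∂[v_0,v_3,v_4] = [v_3,v_4] − [v_0,v_4] + [v_0,v_3],
  ∂[v_0,v_1,v_7] = [v_1,v_7] − [v_0,v_7] + [v_0,v_1].
This gives a 14×6 integer matrix of rank 6; reducing to Smith normal form yields diagonal entries (1,1,1,1,1,1).

Reading off H_k = ker ∂_k / im ∂_{k+1}:

  H_0: rank C_0 − rank ∂_1 = 8 − 7 = 1, and the invariant factors of ∂_1 are all 1, so H_0 = Z.
  H_1: rank ker ∂_1 − rank ∂_2 = (14 − 7) − 6 = 1, and the invariant factors of ∂_2 are all 1, so H_1 = Z.
  H_2: rank ker ∂_2 − rank ∂_3 = (6 − 6) − 0 = 0, and there is no ∂_3, so H_2 = 0.

H_0 ≅ Z,  H_1 ≅ Z,  H_2 = 0.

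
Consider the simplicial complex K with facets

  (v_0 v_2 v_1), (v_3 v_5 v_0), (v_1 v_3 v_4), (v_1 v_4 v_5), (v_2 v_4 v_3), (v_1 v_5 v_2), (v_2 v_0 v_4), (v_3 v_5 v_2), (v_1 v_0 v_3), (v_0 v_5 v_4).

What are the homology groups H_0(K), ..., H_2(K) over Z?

H_0 ≅ Z,  H_1 ≅ Z/2Z,  H_2 = 0.

Take the total order v_0 < v_1 < v_2 < v_3 < v_4 < v_5 on the vertex set. Then K (dimension 2) consists of the simplices:

  0-simplices (6): [v_0], [v_1], [v_2], [v_3], [v_4], [v_5]
  1-simplices (15): (15 of them)
  2-simplices (10): [v_0,v_1,v_2], [v_0,v_1,v_3], [v_0,v_2,v_4], [v_0,v_3,v_5], [v_0,v_4,v_5], [v_1,v_2,v_5], [v_1,v_3,v_4], [v_1,v_4,v_5], [v_2,v_3,v_4], [v_2,v_3,v_5]

Hence C_0 ≅ Z^6, C_1 ≅ Z^15, C_2 ≅ Z^10.

The boundary map ∂_1: C_1 → C_0 is given by ∂[p,q] = [q] − [p]. For instance
  ∂[v_0,v_1] = [v_1] − [v_0].
The 6×15 boundary matrix has rank 5 and Smith normal form diag(1,1,1,1,1).

Boundary ∂_2: C_2 → C_1 sends each 2-simplex [p,q,r] to [q,r] − [p,r] + [p,q]. For instance
  ∂[v_2,v_3,v_4] = [v_3,v_4] − [v_2,v_4] + [v_2,v_3],
  ∂[v_0,v_2,v_4] = [v_2,v_4] − [v_0,v_4] + [v_0,v_2].
As a 15×10 matrix over Z this has rank 10, with invariant factors (1,1,1,1,1,1,1,1,1,2).

From H_k ≅ ker(∂_k) / im(∂_{k+1}) we obtain:

  H_0: rank C_0 − rank ∂_1 = 6 − 5 = 1, and the invariant factors of ∂_1 are all 1, so H_0 ≅ Z.
  H_1: rank ker ∂_1 − rank ∂_2 = (15 − 5) − 10 = 0, and ∂_2 has invariant factor 2 > 1, so H_1 ≅ Z/2Z.
  H_2: rank ker ∂_2 − rank ∂_3 = (10 − 10) − 0 = 0, and there is no ∂_3, so H_2 ≅ 0.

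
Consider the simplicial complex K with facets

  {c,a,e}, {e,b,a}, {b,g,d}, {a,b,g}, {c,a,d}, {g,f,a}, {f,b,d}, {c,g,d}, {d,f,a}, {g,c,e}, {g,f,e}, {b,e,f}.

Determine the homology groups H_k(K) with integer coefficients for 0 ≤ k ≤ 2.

H_0 = Z,  H_1 = Z/2,  H_2 = 0.

Order the vertices as a < b < c < d < e < f < g. Listing each simplex with vertices in this order, K has dimension 2 with simplices:

  0-simplices (7): a, b, c, d, e, f, g
  1-simplices (18): ab, ac, ad, ae, af, ag, bd, be, bf, bg, cd, ce, cg, df, dg, ef, eg, fg
  2-simplices (12): abe, abg, acd, ace, adf, afg, bdf, bdg, bef, cdg, ceg, efg

Hence C_0 ≅ Z^7, C_1 ≅ Z^18, C_2 ≅ Z^12.

∂_1: C_1 → C_0 maps an edge to its endpoints' difference, ∂[p,q] = q − p. For instance
  ∂dg = g − d.
As a 7×18 matrix over Z this has rank 6, with invariant factors (1,1,1,1,1,1).

Boundary ∂_2: C_2 → C_1 maps a triangle to the signed sum of its edges. For instance
  ∂bef = ef − bf + be,
  ∂bdf = df − bf + bd.
The resulting 18×12 matrix has rank 12, and its Smith normal form has invariant factors (1,1,1,1,1,1,1,1,1,1,1,2).

Now H_k = ker ∂_k / im ∂_{k+1}, so:

  H_0: rank C_0 − rank ∂_1 = 7 − 6 = 1, and the invariant factors of ∂_1 are all 1, so H_0 ≅ Z.
  H_1: rank ker ∂_1 − rank ∂_2 = (18 − 6) − 12 = 0, and ∂_2 has invariant factor 2 > 1, so H_1 ≅ Z/2.
  H_2: rank ker ∂_2 − rank ∂_3 = (12 − 12) − 0 = 0, and there is no ∂_3, so H_2 ≅ 0.

As a check, the Euler characteristic is 7 − 18 + 12 = 1, which agrees with 1 − 0 + 0 = 1.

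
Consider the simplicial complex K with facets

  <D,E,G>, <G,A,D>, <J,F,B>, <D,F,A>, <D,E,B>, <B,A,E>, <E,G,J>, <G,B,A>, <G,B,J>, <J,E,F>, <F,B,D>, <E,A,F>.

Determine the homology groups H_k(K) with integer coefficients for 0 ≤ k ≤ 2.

H_0 ≅ Z,  H_1 ≅ Z/2,  H_2 = 0.

Fix the vertex order A < B < D < E < F < G < J and write every simplex with vertices in increasing order. Then dim K = 2 and the simplices of K are:

  0-simplices (7): A, B, D, E, F, G, J
  1-simplices (18): AB, AD, AE, AF, AG, BD, BE, BF, BG, BJ, DE, DF, DG, EF, EG, EJ, FJ, GJ
  2-simplices (12): ABE, ABG, ADF, ADG, AEF, BDE, BDF, BFJ, BGJ, DEG, EFJ, EGJ

so the chain groups are C_0 ≅ Z^7, C_1 ≅ Z^18, C_2 ≅ Z^12.

The boundary map ∂_1: C_1 → C_0 sends each edge [p,q] (with p < q) to q − p. For instance
  ∂AF = F − A.
This gives a 7×18 integer matrix of rank 6; reducing to Smith normal form yields diagonal entries (1,1,1,1,1,1).

Boundary ∂_2: C_2 → C_1 sends each 2-simplex [p,q,r] to [q,r] − [p,r] + [p,q]. For instance
  ∂BDE = DE − BE + BD,
  ∂EGJ = GJ − EJ + EG.
The resulting 18×12 matrix has rank 12, and its Smith normal form has invariant factors (1,1,1,1,1,1,1,1,1,1,1,2).

Now H_k = ker ∂_k / im ∂_{k+1}, so:

  H_0: rank C_0 − rank ∂_1 = 7 − 6 = 1, and the invariant factors of ∂_1 are all 1, so H_0 = Z.
  H_1: rank ker ∂_1 − rank ∂_2 = (18 − 6) − 12 = 0, and ∂_2 has invariant factor 2 > 1, so H_1 = Z/2.
  H_2: rank ker ∂_2 − rank ∂_3 = (12 − 12) − 0 = 0, and there is no ∂_3, so H_2 = 0.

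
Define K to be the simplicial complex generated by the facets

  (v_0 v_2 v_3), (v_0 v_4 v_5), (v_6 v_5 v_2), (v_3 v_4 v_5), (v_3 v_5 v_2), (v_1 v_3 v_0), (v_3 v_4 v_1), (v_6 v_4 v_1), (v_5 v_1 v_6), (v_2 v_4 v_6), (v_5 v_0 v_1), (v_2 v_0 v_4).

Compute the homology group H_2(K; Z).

Fix the vertex order v_0 < v_1 < v_2 < v_3 < v_4 < v_5 < v_6 and write every simplex with vertices in increasing order. Then dim K = 2 and the simplices of K are:

  0-simplices (7): [v_0], [v_1], [v_2], [v_3], [v_4], [v_5], [v_6]
  1-simplices (18): (18 of them)
  2-simplices (12): (12 of them)

giving chain groups C_0 ≅ Z^7, C_1 ≅ Z^18, C_2 ≅ Z^12.

The boundary map ∂_1: C_1 → C_0 maps an edge to its endpoints' difference, ∂[p,q] = q − p.
The 7×18 boundary matrix has rank 6 and Smith normal form diag(1,1,1,1,1,1).

Boundary ∂_2: C_2 → C_1 maps a triangle to the signed sum of its edges. For instance
  ∂[v_2,v_5,v_6] = [v_5,v_6] − [v_2,v_6] + [v_2,v_5],
  ∂[v_0,v_1,v_5] = [v_1,v_5] − [v_0,v_5] + [v_0,v_1].
The resulting 18×12 matrix has rank 12, and its Smith normal form has invariant factors (1,1,1,1,1,1,1,1,1,1,1,2).

Reading off H_k = ker ∂_k / im ∂_{k+1}:

  H_2: rank ker ∂_2 − rank ∂_3 = (12 − 12) − 0 = 0, and there is no ∂_3, so H_2 = 0.

H_2 ≅ 0.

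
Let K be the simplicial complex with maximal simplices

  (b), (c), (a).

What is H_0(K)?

K has 3 vertices.
rank ∂_0 = 0, rank ∂_1 = 0 ⇒ b_0 = 3 − 0 − 0 = 3. So H_0 ≅ Z^3.

H_0 ≅ Z^3.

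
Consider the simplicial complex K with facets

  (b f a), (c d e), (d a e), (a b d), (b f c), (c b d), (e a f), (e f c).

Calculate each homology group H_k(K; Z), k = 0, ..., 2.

H_0 ≅ Z,  H_1 = 0,  H_2 ≅ Z.

We work with the vertex ordering a < b < c < d < e < f. The simplices of K, each written with vertices in increasing order, are:

  0-simplices (6): a, b, c, d, e, f
  1-simplices (12): ab, ad, ae, af, bc, bd, bf, cd, ce, cf, de, ef
  2-simplices (8): abd, abf, ade, aef, bcd, bcf, cde, cef

Hence C_0 ≅ Z^6, C_1 ≅ Z^12, C_2 ≅ Z^8.

The boundary map ∂_1: C_1 → C_0 is given by ∂[p,q] = [q] − [p]. For instance
  ∂cd = d − c.
The resulting 6×12 matrix has rank 5, and its Smith normal form has invariant factors (1,1,1,1,1).

Boundary ∂_2: C_2 → C_1 sends each 2-simplex [p,q,r] to [q,r] − [p,r] + [p,q]. For instance
  ∂aef = ef − af + ae,
  ∂cde = de − ce + cd.
The 12×8 boundary matrix has rank 7 and Smith normal form diag(1,1,1,1,1,1,1).

Now H_k = ker ∂_k / im ∂_{k+1}, so:

  H_0: rank C_0 − rank ∂_1 = 6 − 5 = 1, and the invariant factors of ∂_1 are all 1, so H_0 = Z.
  H_1: rank ker ∂_1 − rank ∂_2 = (12 − 5) − 7 = 0, and the invariant factors of ∂_2 are all 1, so H_1 = 0.
  H_2: rank ker ∂_2 − rank ∂_3 = (8 − 7) − 0 = 1, and there is no ∂_3, so H_2 = Z.

(K is a triangulation of the 2-sphere S^2.)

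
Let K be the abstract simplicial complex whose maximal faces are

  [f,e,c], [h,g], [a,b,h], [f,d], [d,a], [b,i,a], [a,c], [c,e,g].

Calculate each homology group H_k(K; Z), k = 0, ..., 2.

K has 9 vertices, 14 edges, 4 triangles.
rank ∂_0 = 0, rank ∂_1 = 8 ⇒ b_0 = 9 − 0 − 8 = 1; all invariant factors of ∂_1 are 1 so no torsion. So H_0 = Z.
rank ∂_1 = 8, rank ∂_2 = 4 ⇒ b_1 = 14 − 8 − 4 = 2; all invariant factors of ∂_2 are 1 so no torsion. So H_1 = Z^2.
rank ∂_2 = 4, rank ∂_3 = 0 ⇒ b_2 = 4 − 4 − 0 = 0. So H_2 = 0.

H_0 ≅ Z,  H_1 ≅ Z^2,  H_2 = 0.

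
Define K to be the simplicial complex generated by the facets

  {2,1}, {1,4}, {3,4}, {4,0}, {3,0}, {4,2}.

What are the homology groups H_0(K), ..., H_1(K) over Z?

H_0 = Z,  H_1 = Z^2.

We work with the vertex ordering 0 < 1 < 2 < 3 < 4. The simplices of K, each written with vertices in increasing order, are:

  0-simplices (5): [0], [1], [2], [3], [4]
  1-simplices (6): [0,3], [0,4], [1,2], [1,4], [2,4], [3,4]

giving chain groups C_0 ≅ Z^5, C_1 ≅ Z^6.

Boundary ∂_1: C_1 → C_0 is given by ∂[p,q] = [q] − [p]. For instance
  ∂[0,4] = [4] − [0].
The resulting 5×6 matrix has rank 4, and its Smith normal form has invariant factors (1,1,1,1).

Reading off H_k = ker ∂_k / im ∂_{k+1}:

  H_0: rank C_0 − rank ∂_1 = 5 − 4 = 1, and the invariant factors of ∂_1 are all 1, so H_0 = Z.
  H_1: rank ker ∂_1 − rank ∂_2 = (6 − 4) − 0 = 2, and there is no ∂_2, so H_1 = Z^2.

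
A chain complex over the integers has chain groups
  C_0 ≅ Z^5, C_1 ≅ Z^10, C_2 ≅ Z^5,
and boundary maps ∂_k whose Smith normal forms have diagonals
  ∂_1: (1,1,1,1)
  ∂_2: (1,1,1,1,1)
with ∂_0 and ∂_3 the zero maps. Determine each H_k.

H_0: b_0 = 5 − 0 − 4 = 1; torsion from ∂_1 factors > 1: none. So H_0 ≅ Z.
H_1: b_1 = 10 − 4 − 5 = 1; torsion from ∂_2 factors > 1: none. So H_1 ≅ Z.
H_2: b_2 = 5 − 5 − 0 = 0; torsion from ∂_3 factors > 1: none. So H_2 ≅ 0.

H_0 ≅ Z,  H_1 ≅ Z,  H_2 = 0.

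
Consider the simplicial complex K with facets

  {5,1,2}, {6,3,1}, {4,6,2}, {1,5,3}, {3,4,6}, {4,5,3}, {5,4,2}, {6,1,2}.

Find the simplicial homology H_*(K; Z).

K has 6 vertices, 12 edges, 8 triangles.
rank ∂_0 = 0, rank ∂_1 = 5 ⇒ b_0 = 6 − 0 − 5 = 1; all invariant factors of ∂_1 are 1 so no torsion. So H_0 ≅ Z.
rank ∂_1 = 5, rank ∂_2 = 7 ⇒ b_1 = 12 − 5 − 7 = 0; all invariant factors of ∂_2 are 1 so no torsion. So H_1 ≅ 0.
rank ∂_2 = 7, rank ∂_3 = 0 ⇒ b_2 = 8 − 7 − 0 = 1. So H_2 ≅ Z.

H_0 = Z,  H_1 = 0,  H_2 = Z.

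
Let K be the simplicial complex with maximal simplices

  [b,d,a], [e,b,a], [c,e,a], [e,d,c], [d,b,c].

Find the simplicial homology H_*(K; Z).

K has 5 vertices, 10 edges, 5 triangles.
rank ∂_0 = 0, rank ∂_1 = 4 ⇒ b_0 = 5 − 0 − 4 = 1; all invariant factors of ∂_1 are 1 so no torsion. So H_0 = Z.
rank ∂_1 = 4, rank ∂_2 = 5 ⇒ b_1 = 10 − 4 − 5 = 1; all invariant factors of ∂_2 are 1 so no torsion. So H_1 = Z.
rank ∂_2 = 5, rank ∂_3 = 0 ⇒ b_2 = 5 − 5 − 0 = 0. So H_2 = 0.

H_0 = Z,  H_1 = Z,  H_2 = 0.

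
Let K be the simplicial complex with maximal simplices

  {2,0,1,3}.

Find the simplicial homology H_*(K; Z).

H_0 = Z,  H_1 = 0,  H_2 = 0,  H_3 = 0.

We work with the vertex ordering 0 < 1 < 2 < 3. The simplices of K, each written with vertices in increasing order, are:

  0-simplices (4): [0], [1], [2], [3]
  1-simplices (6): [0,1], [0,2], [0,3], [1,2], [1,3], [2,3]
  2-simplices (4): [0,1,2], [0,1,3], [0,2,3], [1,2,3]
  3-simplices (1): [0,1,2,3]

giving chain groups C_0 ≅ Z^4, C_1 ≅ Z^6, C_2 ≅ Z^4, C_3 ≅ Z^1.

∂_1: C_1 → C_0 is given by ∂[p,q] = [q] − [p]. For instance
  ∂[0,1] = [1] − [0].
The resulting 4×6 matrix has rank 3, and its Smith normal form has invariant factors (1,1,1).

The boundary map ∂_2: C_2 → C_1 maps a triangle to the signed sum of its edges. For instance
  ∂[0,1,2] = [1,2] − [0,2] + [0,1],
  ∂[0,1,3] = [1,3] − [0,3] + [0,1].
The resulting 6×4 matrix has rank 3, and its Smith normal form has invariant factors (1,1,1).

The boundary map ∂_3: C_3 → C_2 sends each 3-simplex σ to the alternating sum Σ_i (−1)^i (σ with its i-th vertex removed). For instance
  ∂[0,1,2,3] = [1,2,3] − [0,2,3] + [0,1,3] − [0,1,2].
The 4×1 boundary matrix has rank 1 and Smith normal form diag(1).

From H_k ≅ ker(∂_k) / im(∂_{k+1}) we obtain:

  H_0: rank C_0 − rank ∂_1 = 4 − 3 = 1, and the invariant factors of ∂_1 are all 1, so H_0 ≅ Z.
  H_1: rank ker ∂_1 − rank ∂_2 = (6 − 3) − 3 = 0, and the invariant factors of ∂_2 are all 1, so H_1 ≅ 0.
  H_2: rank ker ∂_2 − rank ∂_3 = (4 − 3) − 1 = 0, and the invariant factors of ∂_3 are all 1, so H_2 ≅ 0.
  H_3: rank ker ∂_3 − rank ∂_4 = (1 − 1) − 0 = 0, and there is no ∂_4, so H_3 ≅ 0.

As a check, the Euler characteristic is 4 − 6 + 4 − 1 = 1, which agrees with 1 − 0 + 0 − 0 = 1.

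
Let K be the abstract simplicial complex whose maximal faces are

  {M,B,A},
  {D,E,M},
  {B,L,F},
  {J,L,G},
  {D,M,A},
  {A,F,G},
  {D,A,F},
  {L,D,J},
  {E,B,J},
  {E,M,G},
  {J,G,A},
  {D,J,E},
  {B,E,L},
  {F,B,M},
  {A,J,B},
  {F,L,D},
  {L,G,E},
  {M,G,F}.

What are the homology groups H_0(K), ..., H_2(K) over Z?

K has 9 vertices, 27 edges, 18 triangles.
rank ∂_0 = 0, rank ∂_1 = 8 ⇒ b_0 = 9 − 0 − 8 = 1; all invariant factors of ∂_1 are 1 so no torsion. So H_0 ≅ Z.
rank ∂_1 = 8, rank ∂_2 = 18 ⇒ b_1 = 27 − 8 − 18 = 1; ∂_2 has invariant factor(s) [2] giving torsion. So H_1 ≅ Z ⊕ Z/2Z.
rank ∂_2 = 18, rank ∂_3 = 0 ⇒ b_2 = 18 − 18 − 0 = 0. So H_2 ≅ 0.

H_0 = Z,  H_1 = Z ⊕ Z/2Z,  H_2 = 0.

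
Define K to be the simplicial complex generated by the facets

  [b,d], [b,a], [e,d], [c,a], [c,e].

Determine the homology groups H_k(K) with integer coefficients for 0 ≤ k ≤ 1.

H_0 ≅ Z,  H_1 ≅ Z.

Take the total order a < b < c < d < e on the vertex set. Then K (dimension 1) consists of the simplices:

  0-simplices (5): a, b, c, d, e
  1-simplices (5): ab, ac, bd, ce, de

Hence C_0 ≅ Z^5, C_1 ≅ Z^5.

Boundary ∂_1: C_1 → C_0 is given by ∂[p,q] = [q] − [p]. For instance
  ∂ab = b − a.
The 5×5 boundary matrix has rank 4 and Smith normal form diag(1,1,1,1).

Reading off H_k = ker ∂_k / im ∂_{k+1}:

  H_0: rank C_0 − rank ∂_1 = 5 − 4 = 1, and the invariant factors of ∂_1 are all 1, so H_0 = Z.
  H_1: rank ker ∂_1 − rank ∂_2 = (5 − 4) − 0 = 1, and there is no ∂_2, so H_1 = Z.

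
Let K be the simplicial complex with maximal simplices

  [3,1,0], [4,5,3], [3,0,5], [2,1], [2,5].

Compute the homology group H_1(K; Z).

H_1 ≅ Z.

We work with the vertex ordering 0 < 1 < 2 < 3 < 4 < 5. The simplices of K, each written with vertices in increasing order, are:

  0-simplices (6): [0], [1], [2], [3], [4], [5]
  1-simplices (9): [0,1], [0,3], [0,5], [1,2], [1,3], [2,5], [3,4], [3,5], [4,5]
  2-simplices (3): [0,1,3], [0,3,5], [3,4,5]

so the chain groups are C_0 ≅ Z^6, C_1 ≅ Z^9, C_2 ≅ Z^3.

∂_1: C_1 → C_0 sends each edge [p,q] (with p < q) to q − p.
The resulting 6×9 matrix has rank 5, and its Smith normal form has invariant factors (1,1,1,1,1).

∂_2: C_2 → C_1 maps a triangle to the signed sum of its edges. For instance
  ∂[3,4,5] = [4,5] − [3,5] + [3,4],
  ∂[0,1,3] = [1,3] − [0,3] + [0,1].
The resulting 9×3 matrix has rank 3, and its Smith normal form has invariant factors (1,1,1).

Now H_k = ker ∂_k / im ∂_{k+1}, so:

  H_1: rank ker ∂_1 − rank ∂_2 = (9 − 5) − 3 = 1, and the invariant factors of ∂_2 are all 1, so H_1 ≅ Z.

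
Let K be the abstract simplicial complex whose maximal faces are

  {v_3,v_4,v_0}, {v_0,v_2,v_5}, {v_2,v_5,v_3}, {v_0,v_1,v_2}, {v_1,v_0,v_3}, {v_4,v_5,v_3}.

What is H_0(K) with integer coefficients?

We work with the vertex ordering v_0 < v_1 < v_2 < v_3 < v_4 < v_5. The simplices of K, each written with vertices in increasing order, are:

  0-simplices (6): [v_0], [v_1], [v_2], [v_3], [v_4], [v_5]
  1-simplices (12): [v_0,v_1], [v_0,v_2], [v_0,v_3], [v_0,v_4], [v_0,v_5], [v_1,v_2], [v_1,v_3], [v_2,v_3], [v_2,v_5], [v_3,v_4], [v_3,v_5], [v_4,v_5]
  2-simplices (6): [v_0,v_1,v_2], [v_0,v_1,v_3], [v_0,v_2,v_5], [v_0,v_3,v_4], [v_2,v_3,v_5], [v_3,v_4,v_5]

giving chain groups C_0 ≅ Z^6, C_1 ≅ Z^12, C_2 ≅ Z^6.

The boundary map ∂_1: C_1 → C_0 sends each edge [p,q] (with p < q) to q − p.
This gives a 6×12 integer matrix of rank 5; reducing to Smith normal form yields diagonal entries (1,1,1,1,1).

Boundary ∂_2: C_2 → C_1 acts by ∂[p,q,r] = [q,r] − [p,r] + [p,q]. For instance
  ∂[v_0,v_3,v_4] = [v_3,v_4] − [v_0,v_4] + [v_0,v_3],
  ∂[v_0,v_2,v_5] = [v_2,v_5] − [v_0,v_5] + [v_0,v_2].
The 12×6 boundary matrix has rank 6 and Smith normal form diag(1,1,1,1,1,1).

Reading off H_k = ker ∂_k / im ∂_{k+1}:

  H_0: rank C_0 − rank ∂_1 = 6 − 5 = 1, and the invariant factors of ∂_1 are all 1, so H_0 ≅ Z.

H_0 = Z.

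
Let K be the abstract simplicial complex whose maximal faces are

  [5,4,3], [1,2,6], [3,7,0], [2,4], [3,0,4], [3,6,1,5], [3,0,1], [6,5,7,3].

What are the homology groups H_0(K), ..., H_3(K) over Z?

Order the vertices as 0 < 1 < 2 < 3 < 4 < 5 < 6 < 7. Listing each simplex with vertices in this order, K has dimension 3 with simplices:

  0-simplices (8): [0], [1], [2], [3], [4], [5], [6], [7]
  1-simplices (18): [0,1], [0,3], [0,4], [0,7], [1,2], [1,3], [1,5], [1,6], [2,4], [2,6], [3,4], [3,5], [3,6], [3,7], [4,5], [5,6], [5,7], [6,7]
  2-simplices (12): [0,1,3], [0,3,4], [0,3,7], [1,2,6], [1,3,5], [1,3,6], [1,5,6], [3,4,5], [3,5,6], [3,5,7], [3,6,7], [5,6,7]
  3-simplices (2): [1,3,5,6], [3,5,6,7]

so the chain groups are C_0 ≅ Z^8, C_1 ≅ Z^18, C_2 ≅ Z^12, C_3 ≅ Z^2.

The boundary map ∂_1: C_1 → C_0 maps an edge to its endpoints' difference, ∂[p,q] = q − p. For instance
  ∂[3,7] = [7] − [3].
The resulting 8×18 matrix has rank 7, and its Smith normal form has invariant factors (1,1,1,1,1,1,1).

Boundary ∂_2: C_2 → C_1 maps a triangle to the signed sum of its edges. For instance
  ∂[0,3,4] = [3,4] − [0,4] + [0,3],
  ∂[3,4,5] = [4,5] − [3,5] + [3,4].
This gives a 18×12 integer matrix of rank 10; reducing to Smith normal form yields diagonal entries (1,1,1,1,1,1,1,1,1,1).

The boundary map ∂_3: C_3 → C_2 sends each 3-simplex σ to the alternating sum Σ_i (−1)^i (σ with its i-th vertex removed). For instance
  ∂[1,3,5,6] = [3,5,6] − [1,5,6] + [1,3,6] − [1,3,5],
  ∂[3,5,6,7] = [5,6,7] − [3,6,7] + [3,5,7] − [3,5,6].
The 12×2 boundary matrix has rank 2 and Smith normal form diag(1,1).

Computing H_k = (kernel of ∂_k) / (image of ∂_{k+1}):

  H_0: rank C_0 − rank ∂_1 = 8 − 7 = 1, and the invariant factors of ∂_1 are all 1, so H_0 ≅ Z.
  H_1: rank ker ∂_1 − rank ∂_2 = (18 − 7) − 10 = 1, and the invariant factors of ∂_2 are all 1, so H_1 ≅ Z.
  H_2: rank ker ∂_2 − rank ∂_3 = (12 − 10) − 2 = 0, and the invariant factors of ∂_3 are all 1, so H_2 ≅ 0.
  H_3: rank ker ∂_3 − rank ∂_4 = (2 − 2) − 0 = 0, and there is no ∂_4, so H_3 ≅ 0.

H_0 ≅ Z,  H_1 ≅ Z,  H_2 = 0,  H_3 = 0.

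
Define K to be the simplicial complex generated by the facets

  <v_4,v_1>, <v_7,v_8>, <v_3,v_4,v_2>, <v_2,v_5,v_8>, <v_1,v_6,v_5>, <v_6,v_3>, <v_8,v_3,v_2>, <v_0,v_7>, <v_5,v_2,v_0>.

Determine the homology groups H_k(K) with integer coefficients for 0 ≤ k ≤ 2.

We work with the vertex ordering v_0 < v_1 < v_2 < v_3 < v_4 < v_5 < v_6 < v_7 < v_8. The simplices of K, each written with vertices in increasing order, are:

  0-simplices (9): [v_0], [v_1], [v_2], [v_3], [v_4], [v_5], [v_6], [v_7], [v_8]
  1-simplices (16): (16 of them)
  2-simplices (5): [v_0,v_2,v_5], [v_1,v_5,v_6], [v_2,v_3,v_4], [v_2,v_3,v_8], [v_2,v_5,v_8]

Hence C_0 ≅ Z^9, C_1 ≅ Z^16, C_2 ≅ Z^5.

The boundary map ∂_1: C_1 → C_0 is given by ∂[p,q] = [q] − [p]. For instance
  ∂[v_2,v_8] = [v_8] − [v_2].
The resulting 9×16 matrix has rank 8, and its Smith normal form has invariant factors (1,1,1,1,1,1,1,1).

Boundary ∂_2: C_2 → C_1 sends each 2-simplex [p,q,r] to [q,r] − [p,r] + [p,q]. For instance
  ∂[v_2,v_3,v_4] = [v_3,v_4] − [v_2,v_4] + [v_2,v_3],
  ∂[v_2,v_5,v_8] = [v_5,v_8] − [v_2,v_8] + [v_2,v_5].
This gives a 16×5 integer matrix of rank 5; reducing to Smith normal form yields diagonal entries (1,1,1,1,1).

Computing H_k = (kernel of ∂_k) / (image of ∂_{k+1}):

  H_0: rank C_0 − rank ∂_1 = 9 − 8 = 1, and the invariant factors of ∂_1 are all 1, so H_0 ≅ Z.
  H_1: rank ker ∂_1 − rank ∂_2 = (16 − 8) − 5 = 3, and the invariant factors of ∂_2 are all 1, so H_1 ≅ Z^3.
  H_2: rank ker ∂_2 − rank ∂_3 = (5 − 5) − 0 = 0, and there is no ∂_3, so H_2 ≅ 0.

As a check, the Euler characteristic is 9 − 16 + 5 = -2, which agrees with 1 − 3 + 0 = -2.

H_0 = Z,  H_1 = Z^3,  H_2 = 0.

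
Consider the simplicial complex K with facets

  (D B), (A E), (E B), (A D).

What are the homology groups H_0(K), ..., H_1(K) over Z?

Take the total order A < B < D < E on the vertex set. Then K (dimension 1) consists of the simplices:

  0-simplices (4): A, B, D, E
  1-simplices (4): AD, AE, BD, BE

giving chain groups C_0 ≅ Z^4, C_1 ≅ Z^4.

The boundary map ∂_1: C_1 → C_0 is given by ∂[p,q] = [q] − [p]. For instance
  ∂AE = E − A.
As a 4×4 matrix over Z this has rank 3, with invariant factors (1,1,1).

Computing H_k = (kernel of ∂_k) / (image of ∂_{k+1}):

  H_0: rank C_0 − rank ∂_1 = 4 − 3 = 1, and the invariant factors of ∂_1 are all 1, so H_0 ≅ Z.
  H_1: rank ker ∂_1 − rank ∂_2 = (4 − 3) − 0 = 1, and there is no ∂_2, so H_1 ≅ Z.

(K is a triangulation of the circle S^1.)

H_0 ≅ Z,  H_1 ≅ Z.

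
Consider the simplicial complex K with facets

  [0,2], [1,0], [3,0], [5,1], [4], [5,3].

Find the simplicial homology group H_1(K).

K has 6 vertices, 5 edges.
rank ∂_1 = 4, rank ∂_2 = 0 ⇒ b_1 = 5 − 4 − 0 = 1. So H_1 ≅ Z.

H_1 = Z.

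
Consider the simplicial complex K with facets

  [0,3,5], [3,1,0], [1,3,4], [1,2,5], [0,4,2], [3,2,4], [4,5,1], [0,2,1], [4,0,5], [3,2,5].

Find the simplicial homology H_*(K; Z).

Order the vertices as 0 < 1 < 2 < 3 < 4 < 5. Listing each simplex with vertices in this order, K has dimension 2 with simplices:

  0-simplices (6): [0], [1], [2], [3], [4], [5]
  1-simplices (15): [0,1], [0,2], [0,3], [0,4], [0,5], [1,2], [1,3], [1,4], [1,5], [2,3], [2,4], [2,5], [3,4], [3,5], [4,5]
  2-simplices (10): [0,1,2], [0,1,3], [0,2,4], [0,3,5], [0,4,5], [1,2,5], [1,3,4], [1,4,5], [2,3,4], [2,3,5]

giving chain groups C_0 ≅ Z^6, C_1 ≅ Z^15, C_2 ≅ Z^10.

∂_1: C_1 → C_0 sends each edge [p,q] (with p < q) to q − p. For instance
  ∂[2,5] = [5] − [2].
This gives a 6×15 integer matrix of rank 5; reducing to Smith normal form yields diagonal entries (1,1,1,1,1).

The boundary map ∂_2: C_2 → C_1 sends each 2-simplex [p,q,r] to [q,r] − [p,r] + [p,q]. For instance
  ∂[2,3,5] = [3,5] − [2,5] + [2,3],
  ∂[1,3,4] = [3,4] − [1,4] + [1,3].
This gives a 15×10 integer matrix of rank 10; reducing to Smith normal form yields diagonal entries (1,1,1,1,1,1,1,1,1,2).

From H_k ≅ ker(∂_k) / im(∂_{k+1}) we obtain:

  H_0: rank C_0 − rank ∂_1 = 6 − 5 = 1, and the invariant factors of ∂_1 are all 1, so H_0 = Z.
  H_1: rank ker ∂_1 − rank ∂_2 = (15 − 5) − 10 = 0, and ∂_2 has invariant factor 2 > 1, so H_1 = Z/2.
  H_2: rank ker ∂_2 − rank ∂_3 = (10 − 10) − 0 = 0, and there is no ∂_3, so H_2 = 0.

H_0 = Z,  H_1 = Z/2,  H_2 = 0.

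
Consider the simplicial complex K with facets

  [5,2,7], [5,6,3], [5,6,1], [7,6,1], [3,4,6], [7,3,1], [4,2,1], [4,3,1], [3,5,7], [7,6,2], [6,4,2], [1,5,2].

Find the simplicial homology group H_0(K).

Fix the vertex order 1 < 2 < 3 < 4 < 5 < 6 < 7 and write every simplex with vertices in increasing order. Then dim K = 2 and the simplices of K are:

  0-simplices (7): [1], [2], [3], [4], [5], [6], [7]
  1-simplices (18): [1,2], [1,3], [1,4], [1,5], [1,6], [1,7], [2,4], [2,5], [2,6], [2,7], [3,4], [3,5], [3,6], [3,7], [4,6], [5,6], [5,7], [6,7]
  2-simplices (12): [1,2,4], [1,2,5], [1,3,4], [1,3,7], [1,5,6], [1,6,7], [2,4,6], [2,5,7], [2,6,7], [3,4,6], [3,5,6], [3,5,7]

giving chain groups C_0 ≅ Z^7, C_1 ≅ Z^18, C_2 ≅ Z^12.

∂_1: C_1 → C_0 maps an edge to its endpoints' difference, ∂[p,q] = q − p.
As a 7×18 matrix over Z this has rank 6, with invariant factors (1,1,1,1,1,1).

∂_2: C_2 → C_1 maps a triangle to the signed sum of its edges. For instance
  ∂[1,3,7] = [3,7] − [1,7] + [1,3],
  ∂[3,5,7] = [5,7] − [3,7] + [3,5].
The resulting 18×12 matrix has rank 12, and its Smith normal form has invariant factors (1,1,1,1,1,1,1,1,1,1,1,2).

Computing H_k = (kernel of ∂_k) / (image of ∂_{k+1}):

  H_0: rank C_0 − rank ∂_1 = 7 − 6 = 1, and the invariant factors of ∂_1 are all 1, so H_0 ≅ Z.

H_0 ≅ Z.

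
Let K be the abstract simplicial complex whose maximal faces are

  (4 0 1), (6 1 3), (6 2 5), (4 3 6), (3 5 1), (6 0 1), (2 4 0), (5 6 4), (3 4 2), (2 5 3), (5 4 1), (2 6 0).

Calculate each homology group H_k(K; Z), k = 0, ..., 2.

H_0 ≅ Z,  H_1 ≅ Z/2,  H_2 = 0.

Take the total order 0 < 1 < 2 < 3 < 4 < 5 < 6 on the vertex set. Then K (dimension 2) consists of the simplices:

  0-simplices (7): [0], [1], [2], [3], [4], [5], [6]
  1-simplices (18): [0,1], [0,2], [0,4], [0,6], [1,3], [1,4], [1,5], [1,6], [2,3], [2,4], [2,5], [2,6], [3,4], [3,5], [3,6], [4,5], [4,6], [5,6]
  2-simplices (12): [0,1,4], [0,1,6], [0,2,4], [0,2,6], [1,3,5], [1,3,6], [1,4,5], [2,3,4], [2,3,5], [2,5,6], [3,4,6], [4,5,6]

so the chain groups are C_0 ≅ Z^7, C_1 ≅ Z^18, C_2 ≅ Z^12.

Boundary ∂_1: C_1 → C_0 maps an edge to its endpoints' difference, ∂[p,q] = q − p. For instance
  ∂[0,2] = [2] − [0].
The 7×18 boundary matrix has rank 6 and Smith normal form diag(1,1,1,1,1,1).

∂_2: C_2 → C_1 sends each 2-simplex [p,q,r] to [q,r] − [p,r] + [p,q]. For instance
  ∂[2,3,5] = [3,5] − [2,5] + [2,3],
  ∂[2,5,6] = [5,6] − [2,6] + [2,5].
The 18×12 boundary matrix has rank 12 and Smith normal form diag(1,1,1,1,1,1,1,1,1,1,1,2).

Computing H_k = (kernel of ∂_k) / (image of ∂_{k+1}):

  H_0: rank C_0 − rank ∂_1 = 7 − 6 = 1, and the invariant factors of ∂_1 are all 1, so H_0 ≅ Z.
  H_1: rank ker ∂_1 − rank ∂_2 = (18 − 6) − 12 = 0, and ∂_2 has invariant factor 2 > 1, so H_1 ≅ Z/2.
  H_2: rank ker ∂_2 − rank ∂_3 = (12 − 12) − 0 = 0, and there is no ∂_3, so H_2 ≅ 0.

As a check, the Euler characteristic is 7 − 18 + 12 = 1, which agrees with 1 − 0 + 0 = 1.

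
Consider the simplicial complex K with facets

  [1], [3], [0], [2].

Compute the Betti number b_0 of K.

b_0 = 4.

K has 4 vertices.
rank ∂_0 = 0, rank ∂_1 = 0 ⇒ b_0 = 4 − 0 − 0 = 4. So H_0 = Z^4.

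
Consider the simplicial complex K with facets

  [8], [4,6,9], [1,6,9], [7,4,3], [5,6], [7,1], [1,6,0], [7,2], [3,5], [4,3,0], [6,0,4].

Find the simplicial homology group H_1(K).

K has 10 vertices, 16 edges, 6 triangles.
rank ∂_1 = 8, rank ∂_2 = 6 ⇒ b_1 = 16 − 8 − 6 = 2; all invariant factors of ∂_2 are 1 so no torsion. So H_1 = Z^2.

H_1 ≅ Z^2.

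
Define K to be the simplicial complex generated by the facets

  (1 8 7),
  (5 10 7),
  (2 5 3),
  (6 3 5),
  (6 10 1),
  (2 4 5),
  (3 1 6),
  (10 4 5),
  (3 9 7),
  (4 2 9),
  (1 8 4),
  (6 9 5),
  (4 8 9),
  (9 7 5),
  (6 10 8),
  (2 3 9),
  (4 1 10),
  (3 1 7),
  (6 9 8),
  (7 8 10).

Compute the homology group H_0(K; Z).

H_0 = Z.

Fix the vertex order 1 < 2 < 3 < 4 < 5 < 6 < 7 < 8 < 9 < 10 and write every simplex with vertices in increasing order. Then dim K = 2 and the simplices of K are:

  0-simplices (10): [1], [2], [3], [4], [5], [6], [7], [8], [9], [10]
  1-simplices (30): (30 of them)
  2-simplices (20): (20 of them)

Hence C_0 ≅ Z^10, C_1 ≅ Z^30, C_2 ≅ Z^20.

∂_1: C_1 → C_0 maps an edge to its endpoints' difference, ∂[p,q] = q − p.
As a 10×30 matrix over Z this has rank 9, with invariant factors (1,1,1,1,1,1,1,1,1).

The boundary map ∂_2: C_2 → C_1 acts by ∂[p,q,r] = [q,r] − [p,r] + [p,q]. For instance
  ∂[4,5,10] = [5,10] − [4,10] + [4,5],
  ∂[2,3,5] = [3,5] − [2,5] + [2,3].
This gives a 30×20 integer matrix of rank 20; reducing to Smith normal form yields diagonal entries (1,1,1,1,1,1,1,1,1,1,1,1,1,1,1,1,1,1,1,2).

Reading off H_k = ker ∂_k / im ∂_{k+1}:

  H_0: rank C_0 − rank ∂_1 = 10 − 9 = 1, and the invariant factors of ∂_1 are all 1, so H_0 = Z.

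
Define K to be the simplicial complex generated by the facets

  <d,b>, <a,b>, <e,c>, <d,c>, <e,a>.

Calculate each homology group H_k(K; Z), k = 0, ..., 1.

H_0 ≅ Z,  H_1 ≅ Z.

Order the vertices as a < b < c < d < e. Listing each simplex with vertices in this order, K has dimension 1 with simplices:

  0-simplices (5): a, b, c, d, e
  1-simplices (5): ab, ae, bd, cd, ce

giving chain groups C_0 ≅ Z^5, C_1 ≅ Z^5.

The boundary map ∂_1: C_1 → C_0 maps an edge to its endpoints' difference, ∂[p,q] = q − p. For instance
  ∂cd = d − c.
The resulting 5×5 matrix has rank 4, and its Smith normal form has invariant factors (1,1,1,1).

Reading off H_k = ker ∂_k / im ∂_{k+1}:

  H_0: rank C_0 − rank ∂_1 = 5 − 4 = 1, and the invariant factors of ∂_1 are all 1, so H_0 ≅ Z.
  H_1: rank ker ∂_1 − rank ∂_2 = (5 − 4) − 0 = 1, and there is no ∂_2, so H_1 ≅ Z.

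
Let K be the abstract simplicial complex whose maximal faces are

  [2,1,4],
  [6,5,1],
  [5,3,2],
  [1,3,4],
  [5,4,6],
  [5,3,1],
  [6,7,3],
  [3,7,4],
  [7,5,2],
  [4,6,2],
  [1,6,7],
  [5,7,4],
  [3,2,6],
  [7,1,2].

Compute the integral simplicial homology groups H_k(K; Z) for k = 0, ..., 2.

H_0 ≅ Z,  H_1 ≅ Z^2,  H_2 ≅ Z.

Order the vertices as 1 < 2 < 3 < 4 < 5 < 6 < 7. Listing each simplex with vertices in this order, K has dimension 2 with simplices:

  0-simplices (7): [1], [2], [3], [4], [5], [6], [7]
  1-simplices (21): [1,2], [1,3], [1,4], [1,5], [1,6], [1,7], [2,3], [2,4], [2,5], [2,6], [2,7], [3,4], [3,5], [3,6], [3,7], [4,5], [4,6], [4,7], [5,6], [5,7], [6,7]
  2-simplices (14): [1,2,4], [1,2,7], [1,3,4], [1,3,5], [1,5,6], [1,6,7], [2,3,5], [2,3,6], [2,4,6], [2,5,7], [3,4,7], [3,6,7], [4,5,6], [4,5,7]

Hence C_0 ≅ Z^7, C_1 ≅ Z^21, C_2 ≅ Z^14.

The boundary map ∂_1: C_1 → C_0 maps an edge to its endpoints' difference, ∂[p,q] = q − p.
This gives a 7×21 integer matrix of rank 6; reducing to Smith normal form yields diagonal entries (1,1,1,1,1,1).

The boundary map ∂_2: C_2 → C_1 acts by ∂[p,q,r] = [q,r] − [p,r] + [p,q]. For instance
  ∂[1,5,6] = [5,6] − [1,6] + [1,5],
  ∂[1,2,4] = [2,4] − [1,4] + [1,2].
This gives a 21×14 integer matrix of rank 13; reducing to Smith normal form yields diagonal entries (1,1,1,1,1,1,1,1,1,1,1,1,1).

Computing H_k = (kernel of ∂_k) / (image of ∂_{k+1}):

  H_0: rank C_0 − rank ∂_1 = 7 − 6 = 1, and the invariant factors of ∂_1 are all 1, so H_0 ≅ Z.
  H_1: rank ker ∂_1 − rank ∂_2 = (21 − 6) − 13 = 2, and the invariant factors of ∂_2 are all 1, so H_1 ≅ Z^2.
  H_2: rank ker ∂_2 − rank ∂_3 = (14 − 13) − 0 = 1, and there is no ∂_3, so H_2 ≅ Z.

(K is a triangulation of the torus T^2.)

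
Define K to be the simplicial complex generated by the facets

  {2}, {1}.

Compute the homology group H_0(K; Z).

H_0 = Z^2.

Take the total order 1 < 2 on the vertex set. Then K (dimension 0) consists of the simplices:

  0-simplices (2): [1], [2]

giving chain groups C_0 ≅ Z^2.

Now H_k = ker ∂_k / im ∂_{k+1}, so:

  H_0: rank C_0 − rank ∂_1 = 2 − 0 = 2, and there is no ∂_1, so H_0 = Z^2.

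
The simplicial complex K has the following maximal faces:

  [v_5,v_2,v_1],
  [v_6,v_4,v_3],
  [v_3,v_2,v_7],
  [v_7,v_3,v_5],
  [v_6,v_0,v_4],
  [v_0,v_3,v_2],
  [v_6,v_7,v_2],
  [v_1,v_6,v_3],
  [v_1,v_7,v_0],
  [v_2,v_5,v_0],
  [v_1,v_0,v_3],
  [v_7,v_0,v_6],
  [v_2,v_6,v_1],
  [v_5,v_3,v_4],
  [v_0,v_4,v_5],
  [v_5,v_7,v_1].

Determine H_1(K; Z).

Take the total order v_0 < v_1 < v_2 < v_3 < v_4 < v_5 < v_6 < v_7 on the vertex set. Then K (dimension 2) consists of the simplices:

  0-simplices (8): [v_0], [v_1], [v_2], [v_3], [v_4], [v_5], [v_6], [v_7]
  1-simplices (24): (24 of them)
  2-simplices (16): (16 of them)

giving chain groups C_0 ≅ Z^8, C_1 ≅ Z^24, C_2 ≅ Z^16.

Boundary ∂_1: C_1 → C_0 maps an edge to its endpoints' difference, ∂[p,q] = q − p.
This gives a 8×24 integer matrix of rank 7; reducing to Smith normal form yields diagonal entries (1,1,1,1,1,1,1).

Boundary ∂_2: C_2 → C_1 acts by ∂[p,q,r] = [q,r] − [p,r] + [p,q]. For instance
  ∂[v_2,v_3,v_7] = [v_3,v_7] − [v_2,v_7] + [v_2,v_3],
  ∂[v_0,v_4,v_6] = [v_4,v_6] − [v_0,v_6] + [v_0,v_4].
This gives a 24×16 integer matrix of rank 15; reducing to Smith normal form yields diagonal entries (1,1,1,1,1,1,1,1,1,1,1,1,1,1,1).

From H_k ≅ ker(∂_k) / im(∂_{k+1}) we obtain:

  H_1: rank ker ∂_1 − rank ∂_2 = (24 − 7) − 15 = 2, and the invariant factors of ∂_2 are all 1, so H_1 ≅ Z^2.

(K is a triangulation of the torus T^2.)

H_1 ≅ Z^2.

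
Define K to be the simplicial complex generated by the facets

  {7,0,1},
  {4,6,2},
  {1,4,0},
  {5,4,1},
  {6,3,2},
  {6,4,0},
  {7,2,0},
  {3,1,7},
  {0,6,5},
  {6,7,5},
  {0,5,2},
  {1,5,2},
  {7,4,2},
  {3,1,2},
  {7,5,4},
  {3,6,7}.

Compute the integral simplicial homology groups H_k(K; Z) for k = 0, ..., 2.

H_0 ≅ Z,  H_1 ≅ Z^2,  H_2 ≅ Z.

We work with the vertex ordering 0 < 1 < 2 < 3 < 4 < 5 < 6 < 7. The simplices of K, each written with vertices in increasing order, are:

  0-simplices (8): [0], [1], [2], [3], [4], [5], [6], [7]
  1-simplices (24): (24 of them)
  2-simplices (16): [0,1,4], [0,1,7], [0,2,5], [0,2,7], [0,4,6], [0,5,6], [1,2,3], [1,2,5], [1,3,7], [1,4,5], [2,3,6], [2,4,6], [2,4,7], [3,6,7], [4,5,7], [5,6,7]

Hence C_0 ≅ Z^8, C_1 ≅ Z^24, C_2 ≅ Z^16.

∂_1: C_1 → C_0 maps an edge to its endpoints' difference, ∂[p,q] = q − p.
The resulting 8×24 matrix has rank 7, and its Smith normal form has invariant factors (1,1,1,1,1,1,1).

The boundary map ∂_2: C_2 → C_1 maps a triangle to the signed sum of its edges. For instance
  ∂[1,2,3] = [2,3] − [1,3] + [1,2],
  ∂[4,5,7] = [5,7] − [4,7] + [4,5].
The 24×16 boundary matrix has rank 15 and Smith normal form diag(1,1,1,1,1,1,1,1,1,1,1,1,1,1,1).

Now H_k = ker ∂_k / im ∂_{k+1}, so:

  H_0: rank C_0 − rank ∂_1 = 8 − 7 = 1, and the invariant factors of ∂_1 are all 1, so H_0 ≅ Z.
  H_1: rank ker ∂_1 − rank ∂_2 = (24 − 7) − 15 = 2, and the invariant factors of ∂_2 are all 1, so H_1 ≅ Z^2.
  H_2: rank ker ∂_2 − rank ∂_3 = (16 − 15) − 0 = 1, and there is no ∂_3, so H_2 ≅ Z.

As a check, the Euler characteristic is 8 − 24 + 16 = 0, which agrees with 1 − 2 + 1 = 0.
(K is a triangulation of the torus T^2.)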